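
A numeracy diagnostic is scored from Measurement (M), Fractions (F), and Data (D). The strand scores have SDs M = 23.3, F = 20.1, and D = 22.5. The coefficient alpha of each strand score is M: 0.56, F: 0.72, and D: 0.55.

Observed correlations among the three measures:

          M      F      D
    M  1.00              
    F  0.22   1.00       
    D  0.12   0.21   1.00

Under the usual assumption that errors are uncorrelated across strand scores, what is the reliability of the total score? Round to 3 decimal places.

0.706

Var(M+F+D) = 23.3² + 20.1² + 22.5² + 2·[23.3·20.1·0.22 + 23.3·22.5·0.12 + 20.1·22.5·0.21] = 1453.15 + 521.83 = 1974.98.
Because errors are independent across components, Cov(Tᵢ,Tⱼ) = Cov(Xᵢ,Xⱼ); the off-diagonal part of the true-score variance is the same as above.
True-score variance = [23.3²·0.56 + 20.1²·0.72 + 22.5²·0.55] + 521.83 = 873.343 + 521.83 = 1395.17.
Reliability = 1395.17 / 1974.98 = 0.706.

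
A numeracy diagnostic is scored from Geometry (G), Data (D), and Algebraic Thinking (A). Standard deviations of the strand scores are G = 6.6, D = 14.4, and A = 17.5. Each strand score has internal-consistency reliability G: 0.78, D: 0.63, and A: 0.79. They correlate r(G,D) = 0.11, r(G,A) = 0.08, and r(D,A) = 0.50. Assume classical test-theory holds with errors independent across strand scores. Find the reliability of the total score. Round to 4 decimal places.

0.8225

Var(G+D+A) = 6.6² + 14.4² + 17.5² + 2·[6.6·14.4·0.11 + 6.6·17.5·0.08 + 14.4·17.5·0.50] = 557.17 + 291.389 = 848.559.
Under uncorrelated errors the observed covariances equal the true-score covariances, so only the own-variance terms attenuate.
True-score variance = [6.6²·0.78 + 14.4²·0.63 + 17.5²·0.79] + 291.389 = 406.551 + 291.389 = 697.94.
Reliability = 697.94 / 848.559 = 0.8225.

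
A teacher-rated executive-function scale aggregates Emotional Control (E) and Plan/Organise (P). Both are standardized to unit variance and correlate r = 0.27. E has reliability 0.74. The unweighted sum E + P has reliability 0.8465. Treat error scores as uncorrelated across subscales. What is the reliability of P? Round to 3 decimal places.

0.870

Var(E+P) = 2 + 2·0.27 = 2.540.
True-score variance = ρ_E + ρ_P + 2·0.27, so 0.8465 = (0.74 + ρ_P + 0.54) / 2.540.
ρ_P = 0.8465·2.540 − 0.74 − 0.54 = 0.870.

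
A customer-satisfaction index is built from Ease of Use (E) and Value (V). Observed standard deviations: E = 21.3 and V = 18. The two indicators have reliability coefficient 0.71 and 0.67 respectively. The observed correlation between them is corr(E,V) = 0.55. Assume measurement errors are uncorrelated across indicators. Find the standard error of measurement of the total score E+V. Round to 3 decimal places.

Var(total) = 777.69 + 421.74 = 1199.43.
True-score variance = 539.2 + 421.74 = 960.94, so reliability = 0.8012.
Error variance = 1199.43 − 960.94 = 238.49; SEM = √238.49 = 15.443.

15.443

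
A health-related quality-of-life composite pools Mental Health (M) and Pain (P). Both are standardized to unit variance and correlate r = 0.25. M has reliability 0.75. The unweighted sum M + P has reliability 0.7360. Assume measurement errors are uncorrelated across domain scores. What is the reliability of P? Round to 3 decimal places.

0.590

Var(M+P) = 2 + 2·0.25 = 2.500.
True-score variance = ρ_M + ρ_P + 2·0.25, so 0.7360 = (0.75 + ρ_P + 0.50) / 2.500.
ρ_P = 0.7360·2.500 − 0.75 − 0.50 = 0.590.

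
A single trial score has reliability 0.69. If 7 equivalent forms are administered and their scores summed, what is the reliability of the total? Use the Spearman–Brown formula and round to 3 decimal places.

0.940

ρ_k = kρ / (1 + (k−1)ρ) = 7·0.69 / (1 + 6·0.69) = 4.830 / 5.140 = 0.940.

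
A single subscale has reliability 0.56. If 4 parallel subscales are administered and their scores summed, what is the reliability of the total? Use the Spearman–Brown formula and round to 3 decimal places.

ρ_k = kρ / (1 + (k−1)ρ) = 4·0.56 / (1 + 3·0.56) = 2.240 / 2.680 = 0.836.

0.836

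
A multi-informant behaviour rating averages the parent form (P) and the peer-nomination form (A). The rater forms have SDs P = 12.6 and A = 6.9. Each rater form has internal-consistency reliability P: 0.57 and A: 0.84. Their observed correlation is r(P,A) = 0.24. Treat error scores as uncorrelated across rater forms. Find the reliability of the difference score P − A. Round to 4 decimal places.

Var(P−A) = 12.6² + 6.9² − 2·12.6·6.9·0.24 = 206.37 − 41.7312 = 164.639.
Under uncorrelated errors the observed covariances equal the true-score covariances, so only the own-variance terms attenuate.
True-score variance = [12.6²·0.57 + 6.9²·0.84] − 41.7312 = 130.486 − 41.7312 = 88.7544.
Reliability = 88.7544 / 164.639 = 0.5391.

0.5391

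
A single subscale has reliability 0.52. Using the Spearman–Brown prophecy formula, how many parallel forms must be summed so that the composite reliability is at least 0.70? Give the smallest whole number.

3

k ≥ ρ*(1−ρ₁)/(ρ₁(1−ρ*)) = 0.70·0.48 / (0.52·0.30) = 2.154.
Smallest integer k = 3.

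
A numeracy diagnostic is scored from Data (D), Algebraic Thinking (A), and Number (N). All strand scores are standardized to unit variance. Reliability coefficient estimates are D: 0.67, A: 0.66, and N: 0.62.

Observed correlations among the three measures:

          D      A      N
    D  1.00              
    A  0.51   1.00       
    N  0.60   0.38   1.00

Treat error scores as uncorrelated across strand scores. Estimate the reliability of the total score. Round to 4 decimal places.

Var(D+A+N) = 3 + 2·[0.51 + 0.60 + 0.38] = 3 + 2.98 = 5.98.
With uncorrelated errors the cross-covariances are all true-score covariance, so they carry over unchanged; only the diagonal terms shrink to ρᵢσᵢ².
True-score variance = [0.67 + 0.66 + 0.62] + 2.98 = 1.95 + 2.98 = 4.93.
Reliability = 4.93 / 5.98 = 0.8244.

0.8244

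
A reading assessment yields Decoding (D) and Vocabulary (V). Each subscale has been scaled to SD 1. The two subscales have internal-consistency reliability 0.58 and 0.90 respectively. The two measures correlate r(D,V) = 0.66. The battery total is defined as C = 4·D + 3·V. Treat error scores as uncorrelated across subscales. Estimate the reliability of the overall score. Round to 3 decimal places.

Var(C) = 4² + 3² + 2·[12·0.66] = 25 + 15.84 = 40.84.
Under uncorrelated errors the observed covariances equal the true-score covariances, so only the own-variance terms attenuate.
True-score variance = [4²·0.58 + 3²·0.90] + 15.84 = 17.38 + 15.84 = 33.22.
Reliability = 33.22 / 40.84 = 0.813.

0.813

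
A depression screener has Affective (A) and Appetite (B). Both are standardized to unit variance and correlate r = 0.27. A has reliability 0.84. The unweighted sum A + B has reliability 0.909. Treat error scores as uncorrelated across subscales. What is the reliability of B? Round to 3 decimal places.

Var(A+B) = 2 + 2·0.27 = 2.540.
True-score variance = ρ_A + ρ_B + 2·0.27, so 0.909 = (0.84 + ρ_B + 0.54) / 2.540.
ρ_B = 0.909·2.540 − 0.84 − 0.54 = 0.929.

0.929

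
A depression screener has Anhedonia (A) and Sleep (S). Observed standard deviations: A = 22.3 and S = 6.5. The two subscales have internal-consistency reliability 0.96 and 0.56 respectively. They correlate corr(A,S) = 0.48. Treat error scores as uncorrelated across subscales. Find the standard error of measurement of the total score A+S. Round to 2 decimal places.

6.20

Var(total) = 539.54 + 139.152 = 678.692.
True-score variance = 501.058 + 139.152 = 640.21, so reliability = 0.9433.
Error variance = 678.692 − 640.21 = 38.4816; SEM = √38.4816 = 6.20.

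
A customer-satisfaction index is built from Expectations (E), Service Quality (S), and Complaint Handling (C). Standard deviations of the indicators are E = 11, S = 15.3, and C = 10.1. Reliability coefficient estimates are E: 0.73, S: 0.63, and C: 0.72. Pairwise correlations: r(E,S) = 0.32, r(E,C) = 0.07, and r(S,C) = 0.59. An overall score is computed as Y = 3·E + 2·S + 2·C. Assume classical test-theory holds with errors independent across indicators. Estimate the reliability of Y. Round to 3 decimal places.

0.807

Var(Y) = 3²·11² + 2²·15.3² + 2²·10.1² + 2·[6·11·15.3·0.32 + 6·11·10.1·0.07 + 4·15.3·10.1·0.59] = 2433.4 + 1468.98 = 3902.38.
Under uncorrelated errors the observed covariances equal the true-score covariances, so only the own-variance terms attenuate.
True-score variance = [3²·11²·0.73 + 2²·15.3²·0.63 + 2²·10.1²·0.72] + 1468.98 = 1678.67 + 1468.98 = 3147.64.
Reliability = 3147.64 / 3902.38 = 0.807.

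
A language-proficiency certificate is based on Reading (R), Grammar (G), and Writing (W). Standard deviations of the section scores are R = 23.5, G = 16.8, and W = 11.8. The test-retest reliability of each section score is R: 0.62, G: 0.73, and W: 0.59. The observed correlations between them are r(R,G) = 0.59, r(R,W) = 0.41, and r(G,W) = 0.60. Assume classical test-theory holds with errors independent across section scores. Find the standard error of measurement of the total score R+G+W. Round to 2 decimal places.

Var(total) = 973.73 + 931.138 = 1904.87.
True-score variance = 630.582 + 931.138 = 1561.72, so reliability = 0.8199.
Error variance = 1904.87 − 1561.72 = 343.148; SEM = √343.148 = 18.52.

18.52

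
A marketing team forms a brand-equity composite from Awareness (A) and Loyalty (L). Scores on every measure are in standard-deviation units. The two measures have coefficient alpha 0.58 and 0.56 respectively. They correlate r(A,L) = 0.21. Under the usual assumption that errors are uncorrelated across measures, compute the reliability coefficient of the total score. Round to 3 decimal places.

0.645

Var(A+L) = 2 + 2·[0.21] = 2 + 0.42 = 2.42.
Under uncorrelated errors the observed covariances equal the true-score covariances, so only the own-variance terms attenuate.
True-score variance = [0.58 + 0.56] + 0.42 = 1.14 + 0.42 = 1.56.
Reliability = 1.56 / 2.42 = 0.645.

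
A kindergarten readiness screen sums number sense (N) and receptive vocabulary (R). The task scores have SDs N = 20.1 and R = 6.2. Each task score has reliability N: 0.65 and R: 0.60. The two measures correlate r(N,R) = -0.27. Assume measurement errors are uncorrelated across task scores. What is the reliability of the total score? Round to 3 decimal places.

0.582

Var(N+R) = 20.1² + 6.2² + 2·[20.1·6.2·(-0.27)] = 442.45 − 67.2948 = 375.155.
Under uncorrelated errors the observed covariances equal the true-score covariances, so only the own-variance terms attenuate.
True-score variance = [20.1²·0.65 + 6.2²·0.60] − 67.2948 = 285.671 − 67.2948 = 218.376.
Reliability = 218.376 / 375.155 = 0.582.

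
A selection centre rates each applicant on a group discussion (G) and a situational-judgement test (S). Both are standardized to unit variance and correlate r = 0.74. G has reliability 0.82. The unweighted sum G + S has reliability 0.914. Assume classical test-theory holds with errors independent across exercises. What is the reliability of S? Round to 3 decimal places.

Var(G+S) = 2 + 2·0.74 = 3.480.
True-score variance = ρ_G + ρ_S + 2·0.74, so 0.914 = (0.82 + ρ_S + 1.48) / 3.480.
ρ_S = 0.914·3.480 − 0.82 − 1.48 = 0.881.

0.881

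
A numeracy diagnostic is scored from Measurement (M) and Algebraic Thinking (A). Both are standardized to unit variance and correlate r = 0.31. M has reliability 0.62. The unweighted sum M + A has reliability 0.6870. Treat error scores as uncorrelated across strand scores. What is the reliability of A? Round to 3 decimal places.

Var(M+A) = 2 + 2·0.31 = 2.620.
True-score variance = ρ_M + ρ_A + 2·0.31, so 0.6870 = (0.62 + ρ_A + 0.62) / 2.620.
ρ_A = 0.6870·2.620 − 0.62 − 0.62 = 0.560.

0.560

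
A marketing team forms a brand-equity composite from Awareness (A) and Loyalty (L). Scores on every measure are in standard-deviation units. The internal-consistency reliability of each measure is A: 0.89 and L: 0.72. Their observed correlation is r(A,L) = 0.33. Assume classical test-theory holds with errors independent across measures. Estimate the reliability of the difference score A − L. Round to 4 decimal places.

0.7090

Var(A−L) = 1 + 1 − 2·0.33 = 2 − 0.66 = 1.34.
Under uncorrelated errors the observed covariances equal the true-score covariances, so only the own-variance terms attenuate.
True-score variance = [0.89 + 0.72] − 0.66 = 1.61 − 0.66 = 0.95.
Reliability = 0.95 / 1.34 = 0.7090.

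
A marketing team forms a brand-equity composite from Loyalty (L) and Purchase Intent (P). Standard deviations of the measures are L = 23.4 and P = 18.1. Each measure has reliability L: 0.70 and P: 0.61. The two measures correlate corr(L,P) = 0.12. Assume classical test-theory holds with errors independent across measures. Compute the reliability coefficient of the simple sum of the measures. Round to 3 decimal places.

0.701

Var(L+P) = 23.4² + 18.1² + 2·[23.4·18.1·0.12] = 875.17 + 101.65 = 976.82.
With uncorrelated errors the cross-covariances are all true-score covariance, so they carry over unchanged; only the diagonal terms shrink to ρᵢσᵢ².
True-score variance = [23.4²·0.70 + 18.1²·0.61] + 101.65 = 583.134 + 101.65 = 684.784.
Reliability = 684.784 / 976.82 = 0.701.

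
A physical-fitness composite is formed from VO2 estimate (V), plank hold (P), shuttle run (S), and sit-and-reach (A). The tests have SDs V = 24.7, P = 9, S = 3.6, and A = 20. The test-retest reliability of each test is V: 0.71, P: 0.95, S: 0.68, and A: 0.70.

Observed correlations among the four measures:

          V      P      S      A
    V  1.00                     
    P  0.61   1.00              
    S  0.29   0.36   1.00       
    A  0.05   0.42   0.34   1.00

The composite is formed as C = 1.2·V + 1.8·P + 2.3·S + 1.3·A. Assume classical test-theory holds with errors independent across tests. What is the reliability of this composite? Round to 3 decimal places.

Var(C) = 1.2²·24.7² + 1.8²·9² + 2.3²·3.6² + 1.3²·20² + 2·[2.16·24.7·9·0.61 + 2.76·24.7·3.6·0.29 + 1.56·24.7·20·0.05 + 4.14·9·3.6·0.36 + 2.34·9·20·0.42 + 2.99·3.6·20·0.34] = 1885.53 + 1401.99 = 3287.52.
Because errors are independent across components, Cov(Tᵢ,Tⱼ) = Cov(Xᵢ,Xⱼ); the off-diagonal part of the true-score variance is the same as above.
True-score variance = [1.2²·24.7²·0.71 + 1.8²·9²·0.95 + 2.3²·3.6²·0.68 + 1.3²·20²·0.70] + 1401.99 = 1392.89 + 1401.99 = 2794.88.
Reliability = 2794.88 / 3287.52 = 0.850.

0.850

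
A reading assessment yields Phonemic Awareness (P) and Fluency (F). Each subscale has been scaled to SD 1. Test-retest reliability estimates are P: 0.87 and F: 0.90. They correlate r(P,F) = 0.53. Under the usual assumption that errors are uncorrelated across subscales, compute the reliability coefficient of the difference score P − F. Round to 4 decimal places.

Var(P−F) = 1 + 1 − 2·0.53 = 2 − 1.06 = 0.94.
With uncorrelated errors the cross-covariances are all true-score covariance, so they carry over unchanged; only the diagonal terms shrink to ρᵢσᵢ².
True-score variance = [0.87 + 0.90] − 1.06 = 1.77 − 1.06 = 0.71.
Reliability = 0.71 / 0.94 = 0.7553.

0.7553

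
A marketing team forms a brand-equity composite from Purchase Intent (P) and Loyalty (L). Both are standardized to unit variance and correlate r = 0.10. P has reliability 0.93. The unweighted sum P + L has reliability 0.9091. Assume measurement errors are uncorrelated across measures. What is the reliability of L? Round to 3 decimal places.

0.870

Var(P+L) = 2 + 2·0.10 = 2.200.
True-score variance = ρ_P + ρ_L + 2·0.10, so 0.9091 = (0.93 + ρ_L + 0.20) / 2.200.
ρ_L = 0.9091·2.200 − 0.93 − 0.20 = 0.870.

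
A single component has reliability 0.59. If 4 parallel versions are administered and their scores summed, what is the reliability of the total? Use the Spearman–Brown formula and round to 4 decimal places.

ρ_k = kρ / (1 + (k−1)ρ) = 4·0.59 / (1 + 3·0.59) = 2.360 / 2.770 = 0.8520.

0.8520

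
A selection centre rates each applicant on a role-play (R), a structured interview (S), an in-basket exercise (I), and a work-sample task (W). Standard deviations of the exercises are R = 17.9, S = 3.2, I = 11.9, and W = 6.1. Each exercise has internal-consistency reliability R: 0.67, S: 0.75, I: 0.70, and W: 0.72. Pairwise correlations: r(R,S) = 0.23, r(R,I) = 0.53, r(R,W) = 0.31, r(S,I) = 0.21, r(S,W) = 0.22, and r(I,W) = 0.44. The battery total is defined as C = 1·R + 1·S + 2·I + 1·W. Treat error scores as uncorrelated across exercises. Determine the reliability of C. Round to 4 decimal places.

0.8249

Var(C) = 17.9² + 3.2² + 2²·11.9² + 6.1² + 2·[17.9·3.2·0.23 + 2·17.9·11.9·0.53 + 17.9·6.1·0.31 + 2·3.2·11.9·0.21 + 3.2·6.1·0.22 + 2·11.9·6.1·0.44] = 934.3 + 713.962 = 1648.26.
With uncorrelated errors the cross-covariances are all true-score covariance, so they carry over unchanged; only the diagonal terms shrink to ρᵢσᵢ².
True-score variance = [17.9²·0.67 + 3.2²·0.75 + 2²·11.9²·0.70 + 6.1²·0.72] + 713.962 = 645.654 + 713.962 = 1359.62.
Reliability = 1359.62 / 1648.26 = 0.8249.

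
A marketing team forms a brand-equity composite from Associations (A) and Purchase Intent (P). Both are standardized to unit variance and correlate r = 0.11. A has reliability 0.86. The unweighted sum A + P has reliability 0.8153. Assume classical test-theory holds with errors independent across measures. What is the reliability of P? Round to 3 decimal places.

Var(A+P) = 2 + 2·0.11 = 2.220.
True-score variance = ρ_A + ρ_P + 2·0.11, so 0.8153 = (0.86 + ρ_P + 0.22) / 2.220.
ρ_P = 0.8153·2.220 − 0.86 − 0.22 = 0.730.

0.730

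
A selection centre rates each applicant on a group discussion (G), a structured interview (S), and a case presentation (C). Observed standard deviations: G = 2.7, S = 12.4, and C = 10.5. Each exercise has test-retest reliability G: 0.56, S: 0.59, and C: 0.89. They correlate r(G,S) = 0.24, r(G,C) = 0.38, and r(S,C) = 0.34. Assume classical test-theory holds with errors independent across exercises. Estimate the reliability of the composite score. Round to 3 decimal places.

0.803

Var(G+S+C) = 2.7² + 12.4² + 10.5² + 2·[2.7·12.4·0.24 + 2.7·10.5·0.38 + 12.4·10.5·0.34] = 271.3 + 126.152 = 397.452.
Under uncorrelated errors the observed covariances equal the true-score covariances, so only the own-variance terms attenuate.
True-score variance = [2.7²·0.56 + 12.4²·0.59 + 10.5²·0.89] + 126.152 = 192.923 + 126.152 = 319.076.
Reliability = 319.076 / 397.452 = 0.803.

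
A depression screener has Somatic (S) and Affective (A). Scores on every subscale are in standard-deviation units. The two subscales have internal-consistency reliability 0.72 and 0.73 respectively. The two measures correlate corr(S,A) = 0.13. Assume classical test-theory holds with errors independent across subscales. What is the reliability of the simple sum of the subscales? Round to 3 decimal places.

0.757

Var(S+A) = 2 + 2·[0.13] = 2 + 0.26 = 2.26.
With uncorrelated errors the cross-covariances are all true-score covariance, so they carry over unchanged; only the diagonal terms shrink to ρᵢσᵢ².
True-score variance = [0.72 + 0.73] + 0.26 = 1.45 + 0.26 = 1.71.
Reliability = 1.71 / 2.26 = 0.757.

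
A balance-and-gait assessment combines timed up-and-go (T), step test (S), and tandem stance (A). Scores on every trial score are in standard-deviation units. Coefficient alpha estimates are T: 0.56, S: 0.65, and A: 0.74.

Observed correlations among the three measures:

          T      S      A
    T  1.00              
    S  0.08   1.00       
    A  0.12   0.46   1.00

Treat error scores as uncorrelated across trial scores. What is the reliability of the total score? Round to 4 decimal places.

0.7569

Var(T+S+A) = 3 + 2·[0.08 + 0.12 + 0.46] = 3 + 1.32 = 4.32.
Because errors are independent across components, Cov(Tᵢ,Tⱼ) = Cov(Xᵢ,Xⱼ); the off-diagonal part of the true-score variance is the same as above.
True-score variance = [0.56 + 0.65 + 0.74] + 1.32 = 1.95 + 1.32 = 3.27.
Reliability = 3.27 / 4.32 = 0.7569.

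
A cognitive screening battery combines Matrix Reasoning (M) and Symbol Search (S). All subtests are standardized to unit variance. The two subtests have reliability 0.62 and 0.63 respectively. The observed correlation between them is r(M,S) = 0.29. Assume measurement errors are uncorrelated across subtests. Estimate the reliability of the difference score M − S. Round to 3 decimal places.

Var(M−S) = 1 + 1 − 2·0.29 = 2 − 0.58 = 1.42.
With uncorrelated errors the cross-covariances are all true-score covariance, so they carry over unchanged; only the diagonal terms shrink to ρᵢσᵢ².
True-score variance = [0.62 + 0.63] − 0.58 = 1.25 − 0.58 = 0.67.
Reliability = 0.67 / 1.42 = 0.472.

0.472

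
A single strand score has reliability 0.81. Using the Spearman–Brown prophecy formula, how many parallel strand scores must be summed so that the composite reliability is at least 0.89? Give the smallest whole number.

2

k ≥ ρ*(1−ρ₁)/(ρ₁(1−ρ*)) = 0.89·0.19 / (0.81·0.11) = 1.898.
Smallest integer k = 2.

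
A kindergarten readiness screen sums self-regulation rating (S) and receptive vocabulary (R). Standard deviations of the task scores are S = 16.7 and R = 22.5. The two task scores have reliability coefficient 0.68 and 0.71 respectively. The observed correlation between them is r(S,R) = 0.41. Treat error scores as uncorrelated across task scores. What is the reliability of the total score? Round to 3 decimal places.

Var(S+R) = 16.7² + 22.5² + 2·[16.7·22.5·0.41] = 785.14 + 308.115 = 1093.26.
With uncorrelated errors the cross-covariances are all true-score covariance, so they carry over unchanged; only the diagonal terms shrink to ρᵢσᵢ².
True-score variance = [16.7²·0.68 + 22.5²·0.71] + 308.115 = 549.083 + 308.115 = 857.198.
Reliability = 857.198 / 1093.26 = 0.784.

0.784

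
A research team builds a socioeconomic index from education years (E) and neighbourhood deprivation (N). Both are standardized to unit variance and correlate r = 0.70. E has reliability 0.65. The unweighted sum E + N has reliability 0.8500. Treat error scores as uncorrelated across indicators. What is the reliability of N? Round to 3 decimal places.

0.840

Var(E+N) = 2 + 2·0.70 = 3.400.
True-score variance = ρ_E + ρ_N + 2·0.70, so 0.8500 = (0.65 + ρ_N + 1.40) / 3.400.
ρ_N = 0.8500·3.400 − 0.65 − 1.40 = 0.840.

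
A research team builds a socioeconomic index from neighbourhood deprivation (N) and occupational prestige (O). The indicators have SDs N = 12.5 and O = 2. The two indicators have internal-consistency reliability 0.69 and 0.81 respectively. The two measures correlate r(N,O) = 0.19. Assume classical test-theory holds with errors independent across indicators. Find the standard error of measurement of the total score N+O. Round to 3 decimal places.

Var(total) = 160.25 + 9.5 = 169.75.
True-score variance = 111.052 + 9.5 = 120.552, so reliability = 0.7102.
Error variance = 169.75 − 120.552 = 49.1975; SEM = √49.1975 = 7.014.

7.014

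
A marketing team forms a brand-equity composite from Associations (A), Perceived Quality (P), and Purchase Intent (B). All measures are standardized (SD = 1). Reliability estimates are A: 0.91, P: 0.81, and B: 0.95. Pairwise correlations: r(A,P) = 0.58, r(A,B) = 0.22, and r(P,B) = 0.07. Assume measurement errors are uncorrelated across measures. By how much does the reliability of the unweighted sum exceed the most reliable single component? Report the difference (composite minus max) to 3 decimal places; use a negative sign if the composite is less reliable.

Var(sum) = 3 + 1.74 = 4.74; true-score variance = 2.67 + 1.74 = 4.41; composite reliability = 0.9304.
Max component reliability = 0.9500.
Difference = 0.9304 − 0.9500 = -0.020.

-0.020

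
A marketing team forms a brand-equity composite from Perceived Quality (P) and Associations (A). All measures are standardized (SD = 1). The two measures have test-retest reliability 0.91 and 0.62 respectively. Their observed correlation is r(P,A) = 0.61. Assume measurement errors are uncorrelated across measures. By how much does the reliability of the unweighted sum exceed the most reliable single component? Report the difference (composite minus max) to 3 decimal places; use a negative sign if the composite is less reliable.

-0.056

Var(sum) = 2 + 1.22 = 3.22; true-score variance = 1.53 + 1.22 = 2.75; composite reliability = 0.8540.
Max component reliability = 0.9100.
Difference = 0.8540 − 0.9100 = -0.056.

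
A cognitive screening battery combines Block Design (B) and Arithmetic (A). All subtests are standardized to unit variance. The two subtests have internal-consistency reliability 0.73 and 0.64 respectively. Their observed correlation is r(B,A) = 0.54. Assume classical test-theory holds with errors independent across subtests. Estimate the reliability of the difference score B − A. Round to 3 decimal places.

0.315

Var(B−A) = 1 + 1 − 2·0.54 = 2 − 1.08 = 0.92.
Under uncorrelated errors the observed covariances equal the true-score covariances, so only the own-variance terms attenuate.
True-score variance = [0.73 + 0.64] − 1.08 = 1.37 − 1.08 = 0.29.
Reliability = 0.29 / 0.92 = 0.315.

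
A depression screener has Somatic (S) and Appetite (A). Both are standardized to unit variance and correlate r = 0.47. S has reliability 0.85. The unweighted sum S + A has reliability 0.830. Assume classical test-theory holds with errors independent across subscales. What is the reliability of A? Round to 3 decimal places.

0.650

Var(S+A) = 2 + 2·0.47 = 2.940.
True-score variance = ρ_S + ρ_A + 2·0.47, so 0.830 = (0.85 + ρ_A + 0.94) / 2.940.
ρ_A = 0.830·2.940 − 0.85 − 0.94 = 0.650.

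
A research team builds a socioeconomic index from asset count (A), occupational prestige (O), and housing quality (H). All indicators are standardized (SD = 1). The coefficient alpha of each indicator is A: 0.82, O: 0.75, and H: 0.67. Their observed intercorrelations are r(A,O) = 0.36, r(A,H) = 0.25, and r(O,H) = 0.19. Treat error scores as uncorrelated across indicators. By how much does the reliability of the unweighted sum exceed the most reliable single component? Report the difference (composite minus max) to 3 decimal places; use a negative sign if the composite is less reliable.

Var(sum) = 3 + 1.6 = 4.6; true-score variance = 2.24 + 1.6 = 3.84; composite reliability = 0.8348.
Max component reliability = 0.8200.
Difference = 0.8348 − 0.8200 = 0.015.

0.015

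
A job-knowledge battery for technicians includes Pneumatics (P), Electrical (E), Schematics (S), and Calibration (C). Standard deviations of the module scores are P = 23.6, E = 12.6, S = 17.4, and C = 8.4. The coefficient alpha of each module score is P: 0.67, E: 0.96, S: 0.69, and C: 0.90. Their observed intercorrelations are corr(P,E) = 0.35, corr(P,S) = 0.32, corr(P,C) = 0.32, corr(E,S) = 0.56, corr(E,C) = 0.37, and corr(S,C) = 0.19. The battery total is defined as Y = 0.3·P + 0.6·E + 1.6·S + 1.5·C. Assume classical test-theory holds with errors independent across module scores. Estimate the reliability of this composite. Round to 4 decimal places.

Var(Y) = 0.3²·23.6² + 0.6²·12.6² + 1.6²·17.4² + 1.5²·8.4² + 2·[0.18·23.6·12.6·0.35 + 0.48·23.6·17.4·0.32 + 0.45·23.6·8.4·0.32 + 0.96·12.6·17.4·0.56 + 0.9·12.6·8.4·0.37 + 2.4·17.4·8.4·0.19] = 1041.11 + 660.223 = 1701.33.
Under uncorrelated errors the observed covariances equal the true-score covariances, so only the own-variance terms attenuate.
True-score variance = [0.3²·23.6²·0.67 + 0.6²·12.6²·0.96 + 1.6²·17.4²·0.69 + 1.5²·8.4²·0.90] + 660.223 = 766.131 + 660.223 = 1426.35.
Reliability = 1426.35 / 1701.33 = 0.8384.

0.8384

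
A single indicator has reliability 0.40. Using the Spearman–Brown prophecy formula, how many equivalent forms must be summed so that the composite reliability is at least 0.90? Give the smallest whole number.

14

k ≥ ρ*(1−ρ₁)/(ρ₁(1−ρ*)) = 0.90·0.60 / (0.40·0.10) = 13.500.
Smallest integer k = 14.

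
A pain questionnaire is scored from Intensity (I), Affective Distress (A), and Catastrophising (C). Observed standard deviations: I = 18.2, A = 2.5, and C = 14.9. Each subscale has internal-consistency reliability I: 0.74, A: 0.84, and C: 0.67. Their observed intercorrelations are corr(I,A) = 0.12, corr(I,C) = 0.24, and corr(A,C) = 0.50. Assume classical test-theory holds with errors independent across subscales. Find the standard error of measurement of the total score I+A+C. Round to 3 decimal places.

12.664

Var(total) = 559.5 + 178.336 = 737.836.
True-score variance = 399.114 + 178.336 = 577.451, so reliability = 0.7826.
Error variance = 737.836 − 577.451 = 160.386; SEM = √160.386 = 12.664.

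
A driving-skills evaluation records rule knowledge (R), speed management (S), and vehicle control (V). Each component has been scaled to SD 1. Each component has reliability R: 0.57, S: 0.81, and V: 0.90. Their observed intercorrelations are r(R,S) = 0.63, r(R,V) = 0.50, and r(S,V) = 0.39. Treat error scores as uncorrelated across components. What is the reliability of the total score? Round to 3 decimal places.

0.881

Var(R+S+V) = 3 + 2·[0.63 + 0.50 + 0.39] = 3 + 3.04 = 6.04.
Because errors are independent across components, Cov(Tᵢ,Tⱼ) = Cov(Xᵢ,Xⱼ); the off-diagonal part of the true-score variance is the same as above.
True-score variance = [0.57 + 0.81 + 0.90] + 3.04 = 2.28 + 3.04 = 5.32.
Reliability = 5.32 / 6.04 = 0.881.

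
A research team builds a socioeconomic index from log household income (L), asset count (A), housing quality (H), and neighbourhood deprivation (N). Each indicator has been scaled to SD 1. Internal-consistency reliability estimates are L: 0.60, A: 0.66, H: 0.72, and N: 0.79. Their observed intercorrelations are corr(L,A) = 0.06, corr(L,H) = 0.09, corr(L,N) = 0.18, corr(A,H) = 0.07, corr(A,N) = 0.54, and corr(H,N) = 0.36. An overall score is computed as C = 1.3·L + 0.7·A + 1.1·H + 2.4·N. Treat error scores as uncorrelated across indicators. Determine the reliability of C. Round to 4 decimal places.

0.8347

Var(C) = 1.3² + 0.7² + 1.1² + 2.4² + 2·[0.91·0.06 + 1.43·0.09 + 3.12·0.18 + 0.77·0.07 + 1.68·0.54 + 2.64·0.36] = 9.15 + 5.3128 = 14.4628.
With uncorrelated errors the cross-covariances are all true-score covariance, so they carry over unchanged; only the diagonal terms shrink to ρᵢσᵢ².
True-score variance = [1.3²·0.60 + 0.7²·0.66 + 1.1²·0.72 + 2.4²·0.79] + 5.3128 = 6.759 + 5.3128 = 12.0718.
Reliability = 12.0718 / 14.4628 = 0.8347.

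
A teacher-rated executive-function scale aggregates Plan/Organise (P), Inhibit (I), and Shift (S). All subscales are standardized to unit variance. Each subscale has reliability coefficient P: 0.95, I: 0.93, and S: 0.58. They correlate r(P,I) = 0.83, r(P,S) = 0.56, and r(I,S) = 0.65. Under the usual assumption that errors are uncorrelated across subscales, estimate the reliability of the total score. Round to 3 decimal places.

0.924

Var(P+I+S) = 3 + 2·[0.83 + 0.56 + 0.65] = 3 + 4.08 = 7.08.
Because errors are independent across components, Cov(Tᵢ,Tⱼ) = Cov(Xᵢ,Xⱼ); the off-diagonal part of the true-score variance is the same as above.
True-score variance = [0.95 + 0.93 + 0.58] + 4.08 = 2.46 + 4.08 = 6.54.
Reliability = 6.54 / 7.08 = 0.924.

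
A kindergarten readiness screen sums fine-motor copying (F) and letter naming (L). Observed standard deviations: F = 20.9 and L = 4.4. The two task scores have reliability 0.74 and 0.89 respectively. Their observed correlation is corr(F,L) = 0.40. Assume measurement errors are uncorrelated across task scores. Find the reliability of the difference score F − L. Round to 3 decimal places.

0.698

Var(F−L) = 20.9² + 4.4² − 2·20.9·4.4·0.40 = 456.17 − 73.568 = 382.602.
With uncorrelated errors the cross-covariances are all true-score covariance, so they carry over unchanged; only the diagonal terms shrink to ρᵢσᵢ².
True-score variance = [20.9²·0.74 + 4.4²·0.89] − 73.568 = 340.47 − 73.568 = 266.902.
Reliability = 266.902 / 382.602 = 0.698.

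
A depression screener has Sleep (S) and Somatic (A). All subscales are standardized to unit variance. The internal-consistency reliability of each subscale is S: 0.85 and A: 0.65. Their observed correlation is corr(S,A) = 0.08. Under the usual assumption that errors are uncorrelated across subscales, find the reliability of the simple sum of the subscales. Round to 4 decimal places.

Var(S+A) = 2 + 2·[0.08] = 2 + 0.16 = 2.16.
Because errors are independent across components, Cov(Tᵢ,Tⱼ) = Cov(Xᵢ,Xⱼ); the off-diagonal part of the true-score variance is the same as above.
True-score variance = [0.85 + 0.65] + 0.16 = 1.5 + 0.16 = 1.66.
Reliability = 1.66 / 2.16 = 0.7685.

0.7685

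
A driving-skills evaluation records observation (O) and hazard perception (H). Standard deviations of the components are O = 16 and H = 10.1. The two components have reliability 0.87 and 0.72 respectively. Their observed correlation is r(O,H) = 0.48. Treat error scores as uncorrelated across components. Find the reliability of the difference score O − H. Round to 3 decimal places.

0.695

Var(O−H) = 16² + 10.1² − 2·16·10.1·0.48 = 358.01 − 155.136 = 202.874.
Because errors are independent across components, Cov(Tᵢ,Tⱼ) = Cov(Xᵢ,Xⱼ); the off-diagonal part of the true-score variance is the same as above.
True-score variance = [16²·0.87 + 10.1²·0.72] − 155.136 = 296.167 − 155.136 = 141.031.
Reliability = 141.031 / 202.874 = 0.695.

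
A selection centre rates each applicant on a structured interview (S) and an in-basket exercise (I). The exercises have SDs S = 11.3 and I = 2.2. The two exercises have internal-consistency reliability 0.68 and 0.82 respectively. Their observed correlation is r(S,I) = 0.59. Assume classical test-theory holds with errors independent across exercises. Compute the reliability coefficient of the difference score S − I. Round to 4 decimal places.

Var(S−I) = 11.3² + 2.2² − 2·11.3·2.2·0.59 = 132.53 − 29.3348 = 103.195.
Under uncorrelated errors the observed covariances equal the true-score covariances, so only the own-variance terms attenuate.
True-score variance = [11.3²·0.68 + 2.2²·0.82] − 29.3348 = 90.798 − 29.3348 = 61.4632.
Reliability = 61.4632 / 103.195 = 0.5956.

0.5956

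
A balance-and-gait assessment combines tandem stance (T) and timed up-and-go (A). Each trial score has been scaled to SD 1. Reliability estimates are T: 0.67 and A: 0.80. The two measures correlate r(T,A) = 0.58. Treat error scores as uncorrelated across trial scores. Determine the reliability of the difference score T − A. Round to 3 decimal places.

Var(T−A) = 1 + 1 − 2·0.58 = 2 − 1.16 = 0.84.
Under uncorrelated errors the observed covariances equal the true-score covariances, so only the own-variance terms attenuate.
True-score variance = [0.67 + 0.80] − 1.16 = 1.47 − 1.16 = 0.31.
Reliability = 0.31 / 0.84 = 0.369.

0.369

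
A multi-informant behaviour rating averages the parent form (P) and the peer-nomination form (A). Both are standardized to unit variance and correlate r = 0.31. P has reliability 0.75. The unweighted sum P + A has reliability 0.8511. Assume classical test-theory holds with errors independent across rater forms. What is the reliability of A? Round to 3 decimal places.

0.860

Var(P+A) = 2 + 2·0.31 = 2.620.
True-score variance = ρ_P + ρ_A + 2·0.31, so 0.8511 = (0.75 + ρ_A + 0.62) / 2.620.
ρ_A = 0.8511·2.620 − 0.75 − 0.62 = 0.860.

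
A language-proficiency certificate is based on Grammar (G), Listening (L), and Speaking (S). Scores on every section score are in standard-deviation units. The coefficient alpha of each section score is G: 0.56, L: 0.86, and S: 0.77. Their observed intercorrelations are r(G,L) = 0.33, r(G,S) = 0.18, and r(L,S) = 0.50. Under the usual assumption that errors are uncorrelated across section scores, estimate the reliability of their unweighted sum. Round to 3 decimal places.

Var(G+L+S) = 3 + 2·[0.33 + 0.18 + 0.50] = 3 + 2.02 = 5.02.
Under uncorrelated errors the observed covariances equal the true-score covariances, so only the own-variance terms attenuate.
True-score variance = [0.56 + 0.86 + 0.77] + 2.02 = 2.19 + 2.02 = 4.21.
Reliability = 4.21 / 5.02 = 0.839.

0.839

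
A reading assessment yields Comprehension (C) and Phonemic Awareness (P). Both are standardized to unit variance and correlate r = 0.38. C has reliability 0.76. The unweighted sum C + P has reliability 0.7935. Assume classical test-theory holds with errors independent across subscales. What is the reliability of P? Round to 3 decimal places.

0.670

Var(C+P) = 2 + 2·0.38 = 2.760.
True-score variance = ρ_C + ρ_P + 2·0.38, so 0.7935 = (0.76 + ρ_P + 0.76) / 2.760.
ρ_P = 0.7935·2.760 − 0.76 − 0.76 = 0.670.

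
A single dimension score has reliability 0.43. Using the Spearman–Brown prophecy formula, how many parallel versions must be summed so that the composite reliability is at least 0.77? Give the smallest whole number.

k ≥ ρ*(1−ρ₁)/(ρ₁(1−ρ*)) = 0.77·0.57 / (0.43·0.23) = 4.438.
Smallest integer k = 5.

5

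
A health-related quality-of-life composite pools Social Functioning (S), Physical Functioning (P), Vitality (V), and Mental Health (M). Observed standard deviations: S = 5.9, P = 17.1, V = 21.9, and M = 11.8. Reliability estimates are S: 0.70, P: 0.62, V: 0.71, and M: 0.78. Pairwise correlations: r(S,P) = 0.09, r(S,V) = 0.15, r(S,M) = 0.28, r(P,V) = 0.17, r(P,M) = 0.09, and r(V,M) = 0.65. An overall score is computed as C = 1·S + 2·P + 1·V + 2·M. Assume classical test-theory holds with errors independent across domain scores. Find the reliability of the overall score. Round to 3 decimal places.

Var(C) = 5.9² + 2²·17.1² + 21.9² + 2²·11.8² + 2·[2·5.9·17.1·0.09 + 5.9·21.9·0.15 + 2·5.9·11.8·0.28 + 2·17.1·21.9·0.17 + 4·17.1·11.8·0.09 + 2·21.9·11.8·0.65] = 2241.02 + 1224.88 = 3465.9.
Under uncorrelated errors the observed covariances equal the true-score covariances, so only the own-variance terms attenuate.
True-score variance = [5.9²·0.70 + 2²·17.1²·0.62 + 21.9²·0.71 + 2²·11.8²·0.78] + 1224.88 = 1524.5 + 1224.88 = 2749.38.
Reliability = 2749.38 / 3465.9 = 0.793.

0.793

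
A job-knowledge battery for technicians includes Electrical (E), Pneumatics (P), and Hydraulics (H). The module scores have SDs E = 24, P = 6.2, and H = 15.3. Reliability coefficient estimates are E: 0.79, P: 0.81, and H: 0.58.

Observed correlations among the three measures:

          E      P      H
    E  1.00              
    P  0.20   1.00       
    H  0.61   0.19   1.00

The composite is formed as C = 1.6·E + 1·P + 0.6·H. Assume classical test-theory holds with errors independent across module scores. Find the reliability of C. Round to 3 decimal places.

0.836

Var(C) = 1.6²·24² + 6.2² + 0.6²·15.3² + 2·[1.6·24·6.2·0.20 + 0.96·24·15.3·0.61 + 0.6·6.2·15.3·0.19] = 1597.27 + 546.925 = 2144.2.
Because errors are independent across components, Cov(Tᵢ,Tⱼ) = Cov(Xᵢ,Xⱼ); the off-diagonal part of the true-score variance is the same as above.
True-score variance = [1.6²·24²·0.79 + 6.2²·0.81 + 0.6²·15.3²·0.58] + 546.925 = 1244.92 + 546.925 = 1791.84.
Reliability = 1791.84 / 2144.2 = 0.836.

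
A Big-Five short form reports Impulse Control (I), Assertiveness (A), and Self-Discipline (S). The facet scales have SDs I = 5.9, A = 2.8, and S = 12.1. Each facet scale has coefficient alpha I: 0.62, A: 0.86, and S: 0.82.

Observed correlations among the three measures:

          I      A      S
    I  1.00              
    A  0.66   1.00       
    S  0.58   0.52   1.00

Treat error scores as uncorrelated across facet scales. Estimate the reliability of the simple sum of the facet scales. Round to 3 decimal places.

0.876

Var(I+A+S) = 5.9² + 2.8² + 12.1² + 2·[5.9·2.8·0.66 + 5.9·12.1·0.58 + 2.8·12.1·0.52] = 189.06 + 139.854 = 328.914.
Under uncorrelated errors the observed covariances equal the true-score covariances, so only the own-variance terms attenuate.
True-score variance = [5.9²·0.62 + 2.8²·0.86 + 12.1²·0.82] + 139.854 = 148.381 + 139.854 = 288.235.
Reliability = 288.235 / 328.914 = 0.876.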